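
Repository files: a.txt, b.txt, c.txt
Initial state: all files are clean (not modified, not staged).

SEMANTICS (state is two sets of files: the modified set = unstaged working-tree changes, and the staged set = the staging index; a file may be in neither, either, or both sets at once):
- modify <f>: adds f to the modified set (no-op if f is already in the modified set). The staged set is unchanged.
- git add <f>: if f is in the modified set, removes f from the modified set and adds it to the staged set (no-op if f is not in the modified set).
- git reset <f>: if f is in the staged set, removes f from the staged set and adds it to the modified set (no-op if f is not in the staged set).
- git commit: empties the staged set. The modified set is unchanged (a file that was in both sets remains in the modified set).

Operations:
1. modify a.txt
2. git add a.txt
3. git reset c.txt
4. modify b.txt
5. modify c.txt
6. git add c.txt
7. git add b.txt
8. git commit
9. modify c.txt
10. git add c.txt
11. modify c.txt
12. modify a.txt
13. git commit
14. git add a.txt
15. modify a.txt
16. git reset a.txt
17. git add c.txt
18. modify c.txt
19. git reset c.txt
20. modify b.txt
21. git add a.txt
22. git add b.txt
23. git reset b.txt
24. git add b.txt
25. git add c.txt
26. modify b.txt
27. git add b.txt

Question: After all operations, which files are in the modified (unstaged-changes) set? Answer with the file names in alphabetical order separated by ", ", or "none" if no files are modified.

Answer: none

Derivation:
After op 1 (modify a.txt): modified={a.txt} staged={none}
After op 2 (git add a.txt): modified={none} staged={a.txt}
After op 3 (git reset c.txt): modified={none} staged={a.txt}
After op 4 (modify b.txt): modified={b.txt} staged={a.txt}
After op 5 (modify c.txt): modified={b.txt, c.txt} staged={a.txt}
After op 6 (git add c.txt): modified={b.txt} staged={a.txt, c.txt}
After op 7 (git add b.txt): modified={none} staged={a.txt, b.txt, c.txt}
After op 8 (git commit): modified={none} staged={none}
After op 9 (modify c.txt): modified={c.txt} staged={none}
After op 10 (git add c.txt): modified={none} staged={c.txt}
After op 11 (modify c.txt): modified={c.txt} staged={c.txt}
After op 12 (modify a.txt): modified={a.txt, c.txt} staged={c.txt}
After op 13 (git commit): modified={a.txt, c.txt} staged={none}
After op 14 (git add a.txt): modified={c.txt} staged={a.txt}
After op 15 (modify a.txt): modified={a.txt, c.txt} staged={a.txt}
After op 16 (git reset a.txt): modified={a.txt, c.txt} staged={none}
After op 17 (git add c.txt): modified={a.txt} staged={c.txt}
After op 18 (modify c.txt): modified={a.txt, c.txt} staged={c.txt}
After op 19 (git reset c.txt): modified={a.txt, c.txt} staged={none}
After op 20 (modify b.txt): modified={a.txt, b.txt, c.txt} staged={none}
After op 21 (git add a.txt): modified={b.txt, c.txt} staged={a.txt}
After op 22 (git add b.txt): modified={c.txt} staged={a.txt, b.txt}
After op 23 (git reset b.txt): modified={b.txt, c.txt} staged={a.txt}
After op 24 (git add b.txt): modified={c.txt} staged={a.txt, b.txt}
After op 25 (git add c.txt): modified={none} staged={a.txt, b.txt, c.txt}
After op 26 (modify b.txt): modified={b.txt} staged={a.txt, b.txt, c.txt}
After op 27 (git add b.txt): modified={none} staged={a.txt, b.txt, c.txt}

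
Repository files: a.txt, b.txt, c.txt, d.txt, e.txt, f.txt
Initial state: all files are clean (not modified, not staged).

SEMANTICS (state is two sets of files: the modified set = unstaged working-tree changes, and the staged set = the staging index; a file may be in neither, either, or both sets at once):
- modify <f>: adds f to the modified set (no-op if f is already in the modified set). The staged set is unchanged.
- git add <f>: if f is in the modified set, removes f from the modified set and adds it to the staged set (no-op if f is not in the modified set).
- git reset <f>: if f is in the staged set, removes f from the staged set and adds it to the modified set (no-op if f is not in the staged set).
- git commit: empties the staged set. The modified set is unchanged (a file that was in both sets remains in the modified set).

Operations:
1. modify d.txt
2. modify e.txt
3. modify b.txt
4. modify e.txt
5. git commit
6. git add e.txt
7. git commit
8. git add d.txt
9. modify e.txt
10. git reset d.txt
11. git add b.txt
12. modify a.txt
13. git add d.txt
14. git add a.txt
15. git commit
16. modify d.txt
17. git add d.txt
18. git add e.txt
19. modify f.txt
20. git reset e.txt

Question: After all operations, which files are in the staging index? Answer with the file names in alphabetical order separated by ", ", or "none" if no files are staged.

After op 1 (modify d.txt): modified={d.txt} staged={none}
After op 2 (modify e.txt): modified={d.txt, e.txt} staged={none}
After op 3 (modify b.txt): modified={b.txt, d.txt, e.txt} staged={none}
After op 4 (modify e.txt): modified={b.txt, d.txt, e.txt} staged={none}
After op 5 (git commit): modified={b.txt, d.txt, e.txt} staged={none}
After op 6 (git add e.txt): modified={b.txt, d.txt} staged={e.txt}
After op 7 (git commit): modified={b.txt, d.txt} staged={none}
After op 8 (git add d.txt): modified={b.txt} staged={d.txt}
After op 9 (modify e.txt): modified={b.txt, e.txt} staged={d.txt}
After op 10 (git reset d.txt): modified={b.txt, d.txt, e.txt} staged={none}
After op 11 (git add b.txt): modified={d.txt, e.txt} staged={b.txt}
After op 12 (modify a.txt): modified={a.txt, d.txt, e.txt} staged={b.txt}
After op 13 (git add d.txt): modified={a.txt, e.txt} staged={b.txt, d.txt}
After op 14 (git add a.txt): modified={e.txt} staged={a.txt, b.txt, d.txt}
After op 15 (git commit): modified={e.txt} staged={none}
After op 16 (modify d.txt): modified={d.txt, e.txt} staged={none}
After op 17 (git add d.txt): modified={e.txt} staged={d.txt}
After op 18 (git add e.txt): modified={none} staged={d.txt, e.txt}
After op 19 (modify f.txt): modified={f.txt} staged={d.txt, e.txt}
After op 20 (git reset e.txt): modified={e.txt, f.txt} staged={d.txt}

Answer: d.txt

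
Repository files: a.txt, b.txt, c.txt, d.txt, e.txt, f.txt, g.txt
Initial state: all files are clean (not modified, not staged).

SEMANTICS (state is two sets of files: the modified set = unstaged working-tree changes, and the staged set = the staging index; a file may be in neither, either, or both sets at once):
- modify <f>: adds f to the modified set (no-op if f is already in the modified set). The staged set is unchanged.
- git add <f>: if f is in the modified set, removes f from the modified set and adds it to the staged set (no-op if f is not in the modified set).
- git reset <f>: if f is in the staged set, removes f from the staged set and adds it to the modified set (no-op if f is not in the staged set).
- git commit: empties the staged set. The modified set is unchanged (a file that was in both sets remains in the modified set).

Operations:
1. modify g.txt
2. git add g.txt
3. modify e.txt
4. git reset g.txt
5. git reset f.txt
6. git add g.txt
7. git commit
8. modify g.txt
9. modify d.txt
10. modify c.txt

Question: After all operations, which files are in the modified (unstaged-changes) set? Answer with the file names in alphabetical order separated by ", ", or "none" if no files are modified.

After op 1 (modify g.txt): modified={g.txt} staged={none}
After op 2 (git add g.txt): modified={none} staged={g.txt}
After op 3 (modify e.txt): modified={e.txt} staged={g.txt}
After op 4 (git reset g.txt): modified={e.txt, g.txt} staged={none}
After op 5 (git reset f.txt): modified={e.txt, g.txt} staged={none}
After op 6 (git add g.txt): modified={e.txt} staged={g.txt}
After op 7 (git commit): modified={e.txt} staged={none}
After op 8 (modify g.txt): modified={e.txt, g.txt} staged={none}
After op 9 (modify d.txt): modified={d.txt, e.txt, g.txt} staged={none}
After op 10 (modify c.txt): modified={c.txt, d.txt, e.txt, g.txt} staged={none}

Answer: c.txt, d.txt, e.txt, g.txt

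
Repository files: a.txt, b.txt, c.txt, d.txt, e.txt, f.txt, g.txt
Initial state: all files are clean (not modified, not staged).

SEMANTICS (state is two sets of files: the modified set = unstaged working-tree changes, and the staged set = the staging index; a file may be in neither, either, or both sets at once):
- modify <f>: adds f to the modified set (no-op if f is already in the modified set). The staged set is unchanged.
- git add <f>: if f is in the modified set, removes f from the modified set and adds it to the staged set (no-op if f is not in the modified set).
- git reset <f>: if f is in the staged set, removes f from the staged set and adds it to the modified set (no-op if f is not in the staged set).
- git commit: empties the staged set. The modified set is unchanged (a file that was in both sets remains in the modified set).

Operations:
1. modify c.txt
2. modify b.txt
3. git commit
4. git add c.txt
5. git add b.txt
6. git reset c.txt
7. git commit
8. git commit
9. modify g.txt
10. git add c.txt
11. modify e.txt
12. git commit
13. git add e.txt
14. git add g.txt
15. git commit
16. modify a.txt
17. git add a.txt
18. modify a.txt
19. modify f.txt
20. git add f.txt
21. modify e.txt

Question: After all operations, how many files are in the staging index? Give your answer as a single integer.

Answer: 2

Derivation:
After op 1 (modify c.txt): modified={c.txt} staged={none}
After op 2 (modify b.txt): modified={b.txt, c.txt} staged={none}
After op 3 (git commit): modified={b.txt, c.txt} staged={none}
After op 4 (git add c.txt): modified={b.txt} staged={c.txt}
After op 5 (git add b.txt): modified={none} staged={b.txt, c.txt}
After op 6 (git reset c.txt): modified={c.txt} staged={b.txt}
After op 7 (git commit): modified={c.txt} staged={none}
After op 8 (git commit): modified={c.txt} staged={none}
After op 9 (modify g.txt): modified={c.txt, g.txt} staged={none}
After op 10 (git add c.txt): modified={g.txt} staged={c.txt}
After op 11 (modify e.txt): modified={e.txt, g.txt} staged={c.txt}
After op 12 (git commit): modified={e.txt, g.txt} staged={none}
After op 13 (git add e.txt): modified={g.txt} staged={e.txt}
After op 14 (git add g.txt): modified={none} staged={e.txt, g.txt}
After op 15 (git commit): modified={none} staged={none}
After op 16 (modify a.txt): modified={a.txt} staged={none}
After op 17 (git add a.txt): modified={none} staged={a.txt}
After op 18 (modify a.txt): modified={a.txt} staged={a.txt}
After op 19 (modify f.txt): modified={a.txt, f.txt} staged={a.txt}
After op 20 (git add f.txt): modified={a.txt} staged={a.txt, f.txt}
After op 21 (modify e.txt): modified={a.txt, e.txt} staged={a.txt, f.txt}
Final staged set: {a.txt, f.txt} -> count=2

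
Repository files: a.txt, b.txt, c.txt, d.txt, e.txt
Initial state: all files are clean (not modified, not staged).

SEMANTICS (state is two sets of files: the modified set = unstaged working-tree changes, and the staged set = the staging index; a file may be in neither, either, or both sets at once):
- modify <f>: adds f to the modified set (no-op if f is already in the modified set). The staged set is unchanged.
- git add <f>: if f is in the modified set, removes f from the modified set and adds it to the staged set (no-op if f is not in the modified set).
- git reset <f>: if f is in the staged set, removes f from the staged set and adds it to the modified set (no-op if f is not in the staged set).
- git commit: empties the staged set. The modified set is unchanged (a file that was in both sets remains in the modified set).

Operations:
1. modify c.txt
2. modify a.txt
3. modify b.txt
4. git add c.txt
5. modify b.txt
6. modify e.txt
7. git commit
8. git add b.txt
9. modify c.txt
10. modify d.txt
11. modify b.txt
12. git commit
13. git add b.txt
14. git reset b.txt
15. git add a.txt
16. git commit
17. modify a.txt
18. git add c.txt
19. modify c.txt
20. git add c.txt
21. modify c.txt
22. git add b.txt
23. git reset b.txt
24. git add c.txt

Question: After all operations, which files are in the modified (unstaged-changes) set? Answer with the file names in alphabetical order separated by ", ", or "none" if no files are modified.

After op 1 (modify c.txt): modified={c.txt} staged={none}
After op 2 (modify a.txt): modified={a.txt, c.txt} staged={none}
After op 3 (modify b.txt): modified={a.txt, b.txt, c.txt} staged={none}
After op 4 (git add c.txt): modified={a.txt, b.txt} staged={c.txt}
After op 5 (modify b.txt): modified={a.txt, b.txt} staged={c.txt}
After op 6 (modify e.txt): modified={a.txt, b.txt, e.txt} staged={c.txt}
After op 7 (git commit): modified={a.txt, b.txt, e.txt} staged={none}
After op 8 (git add b.txt): modified={a.txt, e.txt} staged={b.txt}
After op 9 (modify c.txt): modified={a.txt, c.txt, e.txt} staged={b.txt}
After op 10 (modify d.txt): modified={a.txt, c.txt, d.txt, e.txt} staged={b.txt}
After op 11 (modify b.txt): modified={a.txt, b.txt, c.txt, d.txt, e.txt} staged={b.txt}
After op 12 (git commit): modified={a.txt, b.txt, c.txt, d.txt, e.txt} staged={none}
After op 13 (git add b.txt): modified={a.txt, c.txt, d.txt, e.txt} staged={b.txt}
After op 14 (git reset b.txt): modified={a.txt, b.txt, c.txt, d.txt, e.txt} staged={none}
After op 15 (git add a.txt): modified={b.txt, c.txt, d.txt, e.txt} staged={a.txt}
After op 16 (git commit): modified={b.txt, c.txt, d.txt, e.txt} staged={none}
After op 17 (modify a.txt): modified={a.txt, b.txt, c.txt, d.txt, e.txt} staged={none}
After op 18 (git add c.txt): modified={a.txt, b.txt, d.txt, e.txt} staged={c.txt}
After op 19 (modify c.txt): modified={a.txt, b.txt, c.txt, d.txt, e.txt} staged={c.txt}
After op 20 (git add c.txt): modified={a.txt, b.txt, d.txt, e.txt} staged={c.txt}
After op 21 (modify c.txt): modified={a.txt, b.txt, c.txt, d.txt, e.txt} staged={c.txt}
After op 22 (git add b.txt): modified={a.txt, c.txt, d.txt, e.txt} staged={b.txt, c.txt}
After op 23 (git reset b.txt): modified={a.txt, b.txt, c.txt, d.txt, e.txt} staged={c.txt}
After op 24 (git add c.txt): modified={a.txt, b.txt, d.txt, e.txt} staged={c.txt}

Answer: a.txt, b.txt, d.txt, e.txt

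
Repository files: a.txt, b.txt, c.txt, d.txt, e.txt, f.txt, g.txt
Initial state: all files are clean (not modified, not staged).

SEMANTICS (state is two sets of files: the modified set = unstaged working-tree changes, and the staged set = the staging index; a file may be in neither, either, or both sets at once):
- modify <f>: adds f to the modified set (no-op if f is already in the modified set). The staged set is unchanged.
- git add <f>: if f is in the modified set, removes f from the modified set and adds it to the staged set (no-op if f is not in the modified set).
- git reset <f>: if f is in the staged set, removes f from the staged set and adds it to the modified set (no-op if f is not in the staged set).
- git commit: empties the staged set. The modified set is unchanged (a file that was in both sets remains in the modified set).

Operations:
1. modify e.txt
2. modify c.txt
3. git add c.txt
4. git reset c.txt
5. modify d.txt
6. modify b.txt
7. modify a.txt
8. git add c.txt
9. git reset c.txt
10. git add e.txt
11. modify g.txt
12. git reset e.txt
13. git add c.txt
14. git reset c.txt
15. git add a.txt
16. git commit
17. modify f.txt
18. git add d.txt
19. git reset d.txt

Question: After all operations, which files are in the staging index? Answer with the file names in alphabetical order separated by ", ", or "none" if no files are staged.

Answer: none

Derivation:
After op 1 (modify e.txt): modified={e.txt} staged={none}
After op 2 (modify c.txt): modified={c.txt, e.txt} staged={none}
After op 3 (git add c.txt): modified={e.txt} staged={c.txt}
After op 4 (git reset c.txt): modified={c.txt, e.txt} staged={none}
After op 5 (modify d.txt): modified={c.txt, d.txt, e.txt} staged={none}
After op 6 (modify b.txt): modified={b.txt, c.txt, d.txt, e.txt} staged={none}
After op 7 (modify a.txt): modified={a.txt, b.txt, c.txt, d.txt, e.txt} staged={none}
After op 8 (git add c.txt): modified={a.txt, b.txt, d.txt, e.txt} staged={c.txt}
After op 9 (git reset c.txt): modified={a.txt, b.txt, c.txt, d.txt, e.txt} staged={none}
After op 10 (git add e.txt): modified={a.txt, b.txt, c.txt, d.txt} staged={e.txt}
After op 11 (modify g.txt): modified={a.txt, b.txt, c.txt, d.txt, g.txt} staged={e.txt}
After op 12 (git reset e.txt): modified={a.txt, b.txt, c.txt, d.txt, e.txt, g.txt} staged={none}
After op 13 (git add c.txt): modified={a.txt, b.txt, d.txt, e.txt, g.txt} staged={c.txt}
After op 14 (git reset c.txt): modified={a.txt, b.txt, c.txt, d.txt, e.txt, g.txt} staged={none}
After op 15 (git add a.txt): modified={b.txt, c.txt, d.txt, e.txt, g.txt} staged={a.txt}
After op 16 (git commit): modified={b.txt, c.txt, d.txt, e.txt, g.txt} staged={none}
After op 17 (modify f.txt): modified={b.txt, c.txt, d.txt, e.txt, f.txt, g.txt} staged={none}
After op 18 (git add d.txt): modified={b.txt, c.txt, e.txt, f.txt, g.txt} staged={d.txt}
After op 19 (git reset d.txt): modified={b.txt, c.txt, d.txt, e.txt, f.txt, g.txt} staged={none}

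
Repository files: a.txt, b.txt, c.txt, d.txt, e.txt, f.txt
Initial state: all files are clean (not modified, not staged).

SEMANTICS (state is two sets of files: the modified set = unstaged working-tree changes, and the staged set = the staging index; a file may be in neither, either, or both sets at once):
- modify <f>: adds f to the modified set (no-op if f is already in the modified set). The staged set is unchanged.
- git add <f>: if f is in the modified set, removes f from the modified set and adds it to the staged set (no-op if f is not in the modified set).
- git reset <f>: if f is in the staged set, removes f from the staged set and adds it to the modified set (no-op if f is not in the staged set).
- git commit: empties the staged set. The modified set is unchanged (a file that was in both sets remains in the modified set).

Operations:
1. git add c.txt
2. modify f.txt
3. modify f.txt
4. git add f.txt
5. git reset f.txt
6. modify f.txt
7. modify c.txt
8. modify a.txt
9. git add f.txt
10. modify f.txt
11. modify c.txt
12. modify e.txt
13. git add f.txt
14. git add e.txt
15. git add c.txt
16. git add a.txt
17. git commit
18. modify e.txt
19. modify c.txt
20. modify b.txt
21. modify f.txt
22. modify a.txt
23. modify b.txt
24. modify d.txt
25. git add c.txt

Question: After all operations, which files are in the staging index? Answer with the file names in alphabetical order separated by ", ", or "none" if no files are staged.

After op 1 (git add c.txt): modified={none} staged={none}
After op 2 (modify f.txt): modified={f.txt} staged={none}
After op 3 (modify f.txt): modified={f.txt} staged={none}
After op 4 (git add f.txt): modified={none} staged={f.txt}
After op 5 (git reset f.txt): modified={f.txt} staged={none}
After op 6 (modify f.txt): modified={f.txt} staged={none}
After op 7 (modify c.txt): modified={c.txt, f.txt} staged={none}
After op 8 (modify a.txt): modified={a.txt, c.txt, f.txt} staged={none}
After op 9 (git add f.txt): modified={a.txt, c.txt} staged={f.txt}
After op 10 (modify f.txt): modified={a.txt, c.txt, f.txt} staged={f.txt}
After op 11 (modify c.txt): modified={a.txt, c.txt, f.txt} staged={f.txt}
After op 12 (modify e.txt): modified={a.txt, c.txt, e.txt, f.txt} staged={f.txt}
After op 13 (git add f.txt): modified={a.txt, c.txt, e.txt} staged={f.txt}
After op 14 (git add e.txt): modified={a.txt, c.txt} staged={e.txt, f.txt}
After op 15 (git add c.txt): modified={a.txt} staged={c.txt, e.txt, f.txt}
After op 16 (git add a.txt): modified={none} staged={a.txt, c.txt, e.txt, f.txt}
After op 17 (git commit): modified={none} staged={none}
After op 18 (modify e.txt): modified={e.txt} staged={none}
After op 19 (modify c.txt): modified={c.txt, e.txt} staged={none}
After op 20 (modify b.txt): modified={b.txt, c.txt, e.txt} staged={none}
After op 21 (modify f.txt): modified={b.txt, c.txt, e.txt, f.txt} staged={none}
After op 22 (modify a.txt): modified={a.txt, b.txt, c.txt, e.txt, f.txt} staged={none}
After op 23 (modify b.txt): modified={a.txt, b.txt, c.txt, e.txt, f.txt} staged={none}
After op 24 (modify d.txt): modified={a.txt, b.txt, c.txt, d.txt, e.txt, f.txt} staged={none}
After op 25 (git add c.txt): modified={a.txt, b.txt, d.txt, e.txt, f.txt} staged={c.txt}

Answer: c.txt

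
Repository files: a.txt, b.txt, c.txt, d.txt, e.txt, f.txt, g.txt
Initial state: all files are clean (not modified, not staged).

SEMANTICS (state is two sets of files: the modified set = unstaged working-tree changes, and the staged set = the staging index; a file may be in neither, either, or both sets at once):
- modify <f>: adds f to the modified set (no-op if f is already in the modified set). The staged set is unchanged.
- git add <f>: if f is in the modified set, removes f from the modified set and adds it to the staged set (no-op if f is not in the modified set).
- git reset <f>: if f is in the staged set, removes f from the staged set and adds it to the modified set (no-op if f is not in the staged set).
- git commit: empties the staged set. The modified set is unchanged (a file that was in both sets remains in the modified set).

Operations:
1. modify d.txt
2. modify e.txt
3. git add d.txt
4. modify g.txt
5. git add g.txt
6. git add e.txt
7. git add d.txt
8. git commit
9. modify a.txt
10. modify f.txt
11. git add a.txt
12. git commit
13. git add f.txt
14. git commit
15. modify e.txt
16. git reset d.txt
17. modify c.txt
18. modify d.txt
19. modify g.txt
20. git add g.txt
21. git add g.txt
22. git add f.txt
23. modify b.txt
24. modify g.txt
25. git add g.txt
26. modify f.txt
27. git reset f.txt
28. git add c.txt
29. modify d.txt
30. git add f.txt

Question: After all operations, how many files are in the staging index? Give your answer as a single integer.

Answer: 3

Derivation:
After op 1 (modify d.txt): modified={d.txt} staged={none}
After op 2 (modify e.txt): modified={d.txt, e.txt} staged={none}
After op 3 (git add d.txt): modified={e.txt} staged={d.txt}
After op 4 (modify g.txt): modified={e.txt, g.txt} staged={d.txt}
After op 5 (git add g.txt): modified={e.txt} staged={d.txt, g.txt}
After op 6 (git add e.txt): modified={none} staged={d.txt, e.txt, g.txt}
After op 7 (git add d.txt): modified={none} staged={d.txt, e.txt, g.txt}
After op 8 (git commit): modified={none} staged={none}
After op 9 (modify a.txt): modified={a.txt} staged={none}
After op 10 (modify f.txt): modified={a.txt, f.txt} staged={none}
After op 11 (git add a.txt): modified={f.txt} staged={a.txt}
After op 12 (git commit): modified={f.txt} staged={none}
After op 13 (git add f.txt): modified={none} staged={f.txt}
After op 14 (git commit): modified={none} staged={none}
After op 15 (modify e.txt): modified={e.txt} staged={none}
After op 16 (git reset d.txt): modified={e.txt} staged={none}
After op 17 (modify c.txt): modified={c.txt, e.txt} staged={none}
After op 18 (modify d.txt): modified={c.txt, d.txt, e.txt} staged={none}
After op 19 (modify g.txt): modified={c.txt, d.txt, e.txt, g.txt} staged={none}
After op 20 (git add g.txt): modified={c.txt, d.txt, e.txt} staged={g.txt}
After op 21 (git add g.txt): modified={c.txt, d.txt, e.txt} staged={g.txt}
After op 22 (git add f.txt): modified={c.txt, d.txt, e.txt} staged={g.txt}
After op 23 (modify b.txt): modified={b.txt, c.txt, d.txt, e.txt} staged={g.txt}
After op 24 (modify g.txt): modified={b.txt, c.txt, d.txt, e.txt, g.txt} staged={g.txt}
After op 25 (git add g.txt): modified={b.txt, c.txt, d.txt, e.txt} staged={g.txt}
After op 26 (modify f.txt): modified={b.txt, c.txt, d.txt, e.txt, f.txt} staged={g.txt}
After op 27 (git reset f.txt): modified={b.txt, c.txt, d.txt, e.txt, f.txt} staged={g.txt}
After op 28 (git add c.txt): modified={b.txt, d.txt, e.txt, f.txt} staged={c.txt, g.txt}
After op 29 (modify d.txt): modified={b.txt, d.txt, e.txt, f.txt} staged={c.txt, g.txt}
After op 30 (git add f.txt): modified={b.txt, d.txt, e.txt} staged={c.txt, f.txt, g.txt}
Final staged set: {c.txt, f.txt, g.txt} -> count=3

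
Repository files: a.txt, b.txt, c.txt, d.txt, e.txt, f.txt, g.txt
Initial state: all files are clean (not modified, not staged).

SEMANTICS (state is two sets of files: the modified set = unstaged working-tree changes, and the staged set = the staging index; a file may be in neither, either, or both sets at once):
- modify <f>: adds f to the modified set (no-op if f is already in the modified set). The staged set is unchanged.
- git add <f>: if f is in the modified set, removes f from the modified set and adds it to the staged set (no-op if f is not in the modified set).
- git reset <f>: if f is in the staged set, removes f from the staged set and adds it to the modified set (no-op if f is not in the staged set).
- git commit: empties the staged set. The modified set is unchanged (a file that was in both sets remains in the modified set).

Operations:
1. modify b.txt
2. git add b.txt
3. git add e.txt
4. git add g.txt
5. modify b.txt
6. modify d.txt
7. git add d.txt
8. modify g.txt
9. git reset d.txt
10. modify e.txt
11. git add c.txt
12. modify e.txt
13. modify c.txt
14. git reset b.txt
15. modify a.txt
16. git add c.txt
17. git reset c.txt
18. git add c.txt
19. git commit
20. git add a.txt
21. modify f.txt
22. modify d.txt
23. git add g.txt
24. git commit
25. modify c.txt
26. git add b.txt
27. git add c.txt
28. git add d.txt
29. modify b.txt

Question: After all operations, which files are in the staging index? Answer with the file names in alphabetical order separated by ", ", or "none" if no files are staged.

Answer: b.txt, c.txt, d.txt

Derivation:
After op 1 (modify b.txt): modified={b.txt} staged={none}
After op 2 (git add b.txt): modified={none} staged={b.txt}
After op 3 (git add e.txt): modified={none} staged={b.txt}
After op 4 (git add g.txt): modified={none} staged={b.txt}
After op 5 (modify b.txt): modified={b.txt} staged={b.txt}
After op 6 (modify d.txt): modified={b.txt, d.txt} staged={b.txt}
After op 7 (git add d.txt): modified={b.txt} staged={b.txt, d.txt}
After op 8 (modify g.txt): modified={b.txt, g.txt} staged={b.txt, d.txt}
After op 9 (git reset d.txt): modified={b.txt, d.txt, g.txt} staged={b.txt}
After op 10 (modify e.txt): modified={b.txt, d.txt, e.txt, g.txt} staged={b.txt}
After op 11 (git add c.txt): modified={b.txt, d.txt, e.txt, g.txt} staged={b.txt}
After op 12 (modify e.txt): modified={b.txt, d.txt, e.txt, g.txt} staged={b.txt}
After op 13 (modify c.txt): modified={b.txt, c.txt, d.txt, e.txt, g.txt} staged={b.txt}
After op 14 (git reset b.txt): modified={b.txt, c.txt, d.txt, e.txt, g.txt} staged={none}
After op 15 (modify a.txt): modified={a.txt, b.txt, c.txt, d.txt, e.txt, g.txt} staged={none}
After op 16 (git add c.txt): modified={a.txt, b.txt, d.txt, e.txt, g.txt} staged={c.txt}
After op 17 (git reset c.txt): modified={a.txt, b.txt, c.txt, d.txt, e.txt, g.txt} staged={none}
After op 18 (git add c.txt): modified={a.txt, b.txt, d.txt, e.txt, g.txt} staged={c.txt}
After op 19 (git commit): modified={a.txt, b.txt, d.txt, e.txt, g.txt} staged={none}
After op 20 (git add a.txt): modified={b.txt, d.txt, e.txt, g.txt} staged={a.txt}
After op 21 (modify f.txt): modified={b.txt, d.txt, e.txt, f.txt, g.txt} staged={a.txt}
After op 22 (modify d.txt): modified={b.txt, d.txt, e.txt, f.txt, g.txt} staged={a.txt}
After op 23 (git add g.txt): modified={b.txt, d.txt, e.txt, f.txt} staged={a.txt, g.txt}
After op 24 (git commit): modified={b.txt, d.txt, e.txt, f.txt} staged={none}
After op 25 (modify c.txt): modified={b.txt, c.txt, d.txt, e.txt, f.txt} staged={none}
After op 26 (git add b.txt): modified={c.txt, d.txt, e.txt, f.txt} staged={b.txt}
After op 27 (git add c.txt): modified={d.txt, e.txt, f.txt} staged={b.txt, c.txt}
After op 28 (git add d.txt): modified={e.txt, f.txt} staged={b.txt, c.txt, d.txt}
After op 29 (modify b.txt): modified={b.txt, e.txt, f.txt} staged={b.txt, c.txt, d.txt}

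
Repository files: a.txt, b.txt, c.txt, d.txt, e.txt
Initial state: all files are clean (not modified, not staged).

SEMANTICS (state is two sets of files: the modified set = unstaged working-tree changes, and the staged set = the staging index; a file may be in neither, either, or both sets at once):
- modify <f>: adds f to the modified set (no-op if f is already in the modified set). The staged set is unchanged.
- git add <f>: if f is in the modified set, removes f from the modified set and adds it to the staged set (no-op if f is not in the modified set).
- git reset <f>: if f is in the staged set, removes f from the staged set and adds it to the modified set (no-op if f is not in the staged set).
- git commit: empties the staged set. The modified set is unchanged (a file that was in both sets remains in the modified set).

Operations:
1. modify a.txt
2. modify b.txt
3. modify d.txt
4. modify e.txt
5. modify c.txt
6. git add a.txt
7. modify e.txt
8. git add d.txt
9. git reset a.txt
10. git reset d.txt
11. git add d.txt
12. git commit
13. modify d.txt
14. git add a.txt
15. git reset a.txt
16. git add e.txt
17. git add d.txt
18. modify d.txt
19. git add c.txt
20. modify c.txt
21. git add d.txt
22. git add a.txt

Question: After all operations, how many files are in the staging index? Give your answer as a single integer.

After op 1 (modify a.txt): modified={a.txt} staged={none}
After op 2 (modify b.txt): modified={a.txt, b.txt} staged={none}
After op 3 (modify d.txt): modified={a.txt, b.txt, d.txt} staged={none}
After op 4 (modify e.txt): modified={a.txt, b.txt, d.txt, e.txt} staged={none}
After op 5 (modify c.txt): modified={a.txt, b.txt, c.txt, d.txt, e.txt} staged={none}
After op 6 (git add a.txt): modified={b.txt, c.txt, d.txt, e.txt} staged={a.txt}
After op 7 (modify e.txt): modified={b.txt, c.txt, d.txt, e.txt} staged={a.txt}
After op 8 (git add d.txt): modified={b.txt, c.txt, e.txt} staged={a.txt, d.txt}
After op 9 (git reset a.txt): modified={a.txt, b.txt, c.txt, e.txt} staged={d.txt}
After op 10 (git reset d.txt): modified={a.txt, b.txt, c.txt, d.txt, e.txt} staged={none}
After op 11 (git add d.txt): modified={a.txt, b.txt, c.txt, e.txt} staged={d.txt}
After op 12 (git commit): modified={a.txt, b.txt, c.txt, e.txt} staged={none}
After op 13 (modify d.txt): modified={a.txt, b.txt, c.txt, d.txt, e.txt} staged={none}
After op 14 (git add a.txt): modified={b.txt, c.txt, d.txt, e.txt} staged={a.txt}
After op 15 (git reset a.txt): modified={a.txt, b.txt, c.txt, d.txt, e.txt} staged={none}
After op 16 (git add e.txt): modified={a.txt, b.txt, c.txt, d.txt} staged={e.txt}
After op 17 (git add d.txt): modified={a.txt, b.txt, c.txt} staged={d.txt, e.txt}
After op 18 (modify d.txt): modified={a.txt, b.txt, c.txt, d.txt} staged={d.txt, e.txt}
After op 19 (git add c.txt): modified={a.txt, b.txt, d.txt} staged={c.txt, d.txt, e.txt}
After op 20 (modify c.txt): modified={a.txt, b.txt, c.txt, d.txt} staged={c.txt, d.txt, e.txt}
After op 21 (git add d.txt): modified={a.txt, b.txt, c.txt} staged={c.txt, d.txt, e.txt}
After op 22 (git add a.txt): modified={b.txt, c.txt} staged={a.txt, c.txt, d.txt, e.txt}
Final staged set: {a.txt, c.txt, d.txt, e.txt} -> count=4

Answer: 4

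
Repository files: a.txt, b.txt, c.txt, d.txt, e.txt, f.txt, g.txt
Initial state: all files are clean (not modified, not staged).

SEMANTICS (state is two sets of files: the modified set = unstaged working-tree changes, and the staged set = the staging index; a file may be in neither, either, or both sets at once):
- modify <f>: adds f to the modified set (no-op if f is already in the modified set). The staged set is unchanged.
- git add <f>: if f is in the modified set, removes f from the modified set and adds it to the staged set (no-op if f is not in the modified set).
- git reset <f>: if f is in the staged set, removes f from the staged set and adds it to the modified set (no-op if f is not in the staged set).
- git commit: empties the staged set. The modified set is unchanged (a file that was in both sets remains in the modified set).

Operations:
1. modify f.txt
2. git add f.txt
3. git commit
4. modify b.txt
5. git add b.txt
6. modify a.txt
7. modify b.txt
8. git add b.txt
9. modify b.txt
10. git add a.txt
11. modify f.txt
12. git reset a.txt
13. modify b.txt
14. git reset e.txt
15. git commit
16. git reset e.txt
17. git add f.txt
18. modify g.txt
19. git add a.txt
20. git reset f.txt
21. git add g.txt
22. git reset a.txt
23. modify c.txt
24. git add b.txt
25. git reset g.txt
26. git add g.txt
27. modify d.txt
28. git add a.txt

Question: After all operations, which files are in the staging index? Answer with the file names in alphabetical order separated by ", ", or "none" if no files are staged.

Answer: a.txt, b.txt, g.txt

Derivation:
After op 1 (modify f.txt): modified={f.txt} staged={none}
After op 2 (git add f.txt): modified={none} staged={f.txt}
After op 3 (git commit): modified={none} staged={none}
After op 4 (modify b.txt): modified={b.txt} staged={none}
After op 5 (git add b.txt): modified={none} staged={b.txt}
After op 6 (modify a.txt): modified={a.txt} staged={b.txt}
After op 7 (modify b.txt): modified={a.txt, b.txt} staged={b.txt}
After op 8 (git add b.txt): modified={a.txt} staged={b.txt}
After op 9 (modify b.txt): modified={a.txt, b.txt} staged={b.txt}
After op 10 (git add a.txt): modified={b.txt} staged={a.txt, b.txt}
After op 11 (modify f.txt): modified={b.txt, f.txt} staged={a.txt, b.txt}
After op 12 (git reset a.txt): modified={a.txt, b.txt, f.txt} staged={b.txt}
After op 13 (modify b.txt): modified={a.txt, b.txt, f.txt} staged={b.txt}
After op 14 (git reset e.txt): modified={a.txt, b.txt, f.txt} staged={b.txt}
After op 15 (git commit): modified={a.txt, b.txt, f.txt} staged={none}
After op 16 (git reset e.txt): modified={a.txt, b.txt, f.txt} staged={none}
After op 17 (git add f.txt): modified={a.txt, b.txt} staged={f.txt}
After op 18 (modify g.txt): modified={a.txt, b.txt, g.txt} staged={f.txt}
After op 19 (git add a.txt): modified={b.txt, g.txt} staged={a.txt, f.txt}
After op 20 (git reset f.txt): modified={b.txt, f.txt, g.txt} staged={a.txt}
After op 21 (git add g.txt): modified={b.txt, f.txt} staged={a.txt, g.txt}
After op 22 (git reset a.txt): modified={a.txt, b.txt, f.txt} staged={g.txt}
After op 23 (modify c.txt): modified={a.txt, b.txt, c.txt, f.txt} staged={g.txt}
After op 24 (git add b.txt): modified={a.txt, c.txt, f.txt} staged={b.txt, g.txt}
After op 25 (git reset g.txt): modified={a.txt, c.txt, f.txt, g.txt} staged={b.txt}
After op 26 (git add g.txt): modified={a.txt, c.txt, f.txt} staged={b.txt, g.txt}
After op 27 (modify d.txt): modified={a.txt, c.txt, d.txt, f.txt} staged={b.txt, g.txt}
After op 28 (git add a.txt): modified={c.txt, d.txt, f.txt} staged={a.txt, b.txt, g.txt}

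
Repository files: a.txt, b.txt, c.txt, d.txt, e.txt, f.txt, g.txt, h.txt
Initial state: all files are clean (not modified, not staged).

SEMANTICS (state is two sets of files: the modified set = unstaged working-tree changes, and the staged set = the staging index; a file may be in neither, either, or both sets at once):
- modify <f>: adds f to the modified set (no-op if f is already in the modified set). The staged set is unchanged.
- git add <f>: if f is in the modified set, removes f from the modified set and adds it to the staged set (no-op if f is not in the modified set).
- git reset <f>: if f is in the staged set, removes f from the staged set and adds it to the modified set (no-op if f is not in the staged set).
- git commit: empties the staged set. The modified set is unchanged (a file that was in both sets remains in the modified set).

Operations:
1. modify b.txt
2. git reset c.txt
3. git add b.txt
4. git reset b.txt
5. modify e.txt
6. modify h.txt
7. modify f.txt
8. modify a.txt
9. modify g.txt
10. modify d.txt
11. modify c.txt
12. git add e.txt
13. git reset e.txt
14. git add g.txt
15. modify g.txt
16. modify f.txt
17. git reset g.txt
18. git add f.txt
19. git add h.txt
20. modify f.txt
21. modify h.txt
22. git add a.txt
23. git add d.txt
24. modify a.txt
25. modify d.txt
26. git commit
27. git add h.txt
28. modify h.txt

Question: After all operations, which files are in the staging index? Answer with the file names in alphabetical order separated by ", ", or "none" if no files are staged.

Answer: h.txt

Derivation:
After op 1 (modify b.txt): modified={b.txt} staged={none}
After op 2 (git reset c.txt): modified={b.txt} staged={none}
After op 3 (git add b.txt): modified={none} staged={b.txt}
After op 4 (git reset b.txt): modified={b.txt} staged={none}
After op 5 (modify e.txt): modified={b.txt, e.txt} staged={none}
After op 6 (modify h.txt): modified={b.txt, e.txt, h.txt} staged={none}
After op 7 (modify f.txt): modified={b.txt, e.txt, f.txt, h.txt} staged={none}
After op 8 (modify a.txt): modified={a.txt, b.txt, e.txt, f.txt, h.txt} staged={none}
After op 9 (modify g.txt): modified={a.txt, b.txt, e.txt, f.txt, g.txt, h.txt} staged={none}
After op 10 (modify d.txt): modified={a.txt, b.txt, d.txt, e.txt, f.txt, g.txt, h.txt} staged={none}
After op 11 (modify c.txt): modified={a.txt, b.txt, c.txt, d.txt, e.txt, f.txt, g.txt, h.txt} staged={none}
After op 12 (git add e.txt): modified={a.txt, b.txt, c.txt, d.txt, f.txt, g.txt, h.txt} staged={e.txt}
After op 13 (git reset e.txt): modified={a.txt, b.txt, c.txt, d.txt, e.txt, f.txt, g.txt, h.txt} staged={none}
After op 14 (git add g.txt): modified={a.txt, b.txt, c.txt, d.txt, e.txt, f.txt, h.txt} staged={g.txt}
After op 15 (modify g.txt): modified={a.txt, b.txt, c.txt, d.txt, e.txt, f.txt, g.txt, h.txt} staged={g.txt}
After op 16 (modify f.txt): modified={a.txt, b.txt, c.txt, d.txt, e.txt, f.txt, g.txt, h.txt} staged={g.txt}
After op 17 (git reset g.txt): modified={a.txt, b.txt, c.txt, d.txt, e.txt, f.txt, g.txt, h.txt} staged={none}
After op 18 (git add f.txt): modified={a.txt, b.txt, c.txt, d.txt, e.txt, g.txt, h.txt} staged={f.txt}
After op 19 (git add h.txt): modified={a.txt, b.txt, c.txt, d.txt, e.txt, g.txt} staged={f.txt, h.txt}
After op 20 (modify f.txt): modified={a.txt, b.txt, c.txt, d.txt, e.txt, f.txt, g.txt} staged={f.txt, h.txt}
After op 21 (modify h.txt): modified={a.txt, b.txt, c.txt, d.txt, e.txt, f.txt, g.txt, h.txt} staged={f.txt, h.txt}
After op 22 (git add a.txt): modified={b.txt, c.txt, d.txt, e.txt, f.txt, g.txt, h.txt} staged={a.txt, f.txt, h.txt}
After op 23 (git add d.txt): modified={b.txt, c.txt, e.txt, f.txt, g.txt, h.txt} staged={a.txt, d.txt, f.txt, h.txt}
After op 24 (modify a.txt): modified={a.txt, b.txt, c.txt, e.txt, f.txt, g.txt, h.txt} staged={a.txt, d.txt, f.txt, h.txt}
After op 25 (modify d.txt): modified={a.txt, b.txt, c.txt, d.txt, e.txt, f.txt, g.txt, h.txt} staged={a.txt, d.txt, f.txt, h.txt}
After op 26 (git commit): modified={a.txt, b.txt, c.txt, d.txt, e.txt, f.txt, g.txt, h.txt} staged={none}
After op 27 (git add h.txt): modified={a.txt, b.txt, c.txt, d.txt, e.txt, f.txt, g.txt} staged={h.txt}
After op 28 (modify h.txt): modified={a.txt, b.txt, c.txt, d.txt, e.txt, f.txt, g.txt, h.txt} staged={h.txt}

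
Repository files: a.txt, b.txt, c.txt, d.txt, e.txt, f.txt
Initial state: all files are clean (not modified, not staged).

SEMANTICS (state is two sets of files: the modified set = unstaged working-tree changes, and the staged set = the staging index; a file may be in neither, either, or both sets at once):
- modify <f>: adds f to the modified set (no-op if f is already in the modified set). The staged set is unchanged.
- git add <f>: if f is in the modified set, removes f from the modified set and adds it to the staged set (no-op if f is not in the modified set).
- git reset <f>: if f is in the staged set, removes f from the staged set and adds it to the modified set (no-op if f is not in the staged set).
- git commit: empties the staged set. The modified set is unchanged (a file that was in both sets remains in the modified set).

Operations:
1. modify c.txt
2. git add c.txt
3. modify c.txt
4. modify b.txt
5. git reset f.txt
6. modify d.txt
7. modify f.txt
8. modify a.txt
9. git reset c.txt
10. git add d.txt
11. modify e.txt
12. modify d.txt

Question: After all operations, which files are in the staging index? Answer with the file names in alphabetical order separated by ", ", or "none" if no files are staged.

Answer: d.txt

Derivation:
After op 1 (modify c.txt): modified={c.txt} staged={none}
After op 2 (git add c.txt): modified={none} staged={c.txt}
After op 3 (modify c.txt): modified={c.txt} staged={c.txt}
After op 4 (modify b.txt): modified={b.txt, c.txt} staged={c.txt}
After op 5 (git reset f.txt): modified={b.txt, c.txt} staged={c.txt}
After op 6 (modify d.txt): modified={b.txt, c.txt, d.txt} staged={c.txt}
After op 7 (modify f.txt): modified={b.txt, c.txt, d.txt, f.txt} staged={c.txt}
After op 8 (modify a.txt): modified={a.txt, b.txt, c.txt, d.txt, f.txt} staged={c.txt}
After op 9 (git reset c.txt): modified={a.txt, b.txt, c.txt, d.txt, f.txt} staged={none}
After op 10 (git add d.txt): modified={a.txt, b.txt, c.txt, f.txt} staged={d.txt}
After op 11 (modify e.txt): modified={a.txt, b.txt, c.txt, e.txt, f.txt} staged={d.txt}
After op 12 (modify d.txt): modified={a.txt, b.txt, c.txt, d.txt, e.txt, f.txt} staged={d.txt}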